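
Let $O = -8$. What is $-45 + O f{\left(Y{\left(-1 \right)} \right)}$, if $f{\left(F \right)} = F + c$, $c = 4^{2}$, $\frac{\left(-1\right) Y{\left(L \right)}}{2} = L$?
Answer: $-189$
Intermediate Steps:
$Y{\left(L \right)} = - 2 L$
$c = 16$
$f{\left(F \right)} = 16 + F$ ($f{\left(F \right)} = F + 16 = 16 + F$)
$-45 + O f{\left(Y{\left(-1 \right)} \right)} = -45 - 8 \left(16 - -2\right) = -45 - 8 \left(16 + 2\right) = -45 - 144 = -189$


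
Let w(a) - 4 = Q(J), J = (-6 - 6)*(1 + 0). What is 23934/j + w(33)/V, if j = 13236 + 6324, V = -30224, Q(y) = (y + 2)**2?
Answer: 7514031/6158140 ≈ 1.2202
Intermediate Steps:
J = -12 (J = -12*1 = -12)
Q(y) = (2 + y)**2
w(a) = 104 (w(a) = 4 + (2 - 12)**2 = 4 + (-10)**2 = 4 + 100 = 104)
j = 19560
23934/j + w(33)/V = 23934/19560 + 104/(-30224) = 23934*(1/19560) + 104*(-1/30224) = 3989/3260 - 13/3778 = 7514031/6158140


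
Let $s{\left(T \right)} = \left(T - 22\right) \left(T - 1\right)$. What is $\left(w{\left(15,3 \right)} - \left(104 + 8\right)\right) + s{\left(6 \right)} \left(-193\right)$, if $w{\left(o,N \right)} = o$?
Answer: $15343$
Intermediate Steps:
$s{\left(T \right)} = \left(-1 + T\right) \left(-22 + T\right)$ ($s{\left(T \right)} = \left(-22 + T\right) \left(-1 + T\right) = \left(-1 + T\right) \left(-22 + T\right)$)
$\left(w{\left(15,3 \right)} - \left(104 + 8\right)\right) + s{\left(6 \right)} \left(-193\right) = \left(15 - \left(104 + 8\right)\right) + \left(22 + 6^{2} - 138\right) \left(-193\right) = \left(15 - 112\right) + \left(22 + 36 - 138\right) \left(-193\right) = \left(15 - 112\right) - -15440 = -97 + 15440 = 15343$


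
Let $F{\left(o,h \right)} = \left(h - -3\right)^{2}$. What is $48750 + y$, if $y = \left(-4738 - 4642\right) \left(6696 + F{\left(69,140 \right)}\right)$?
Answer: $-254571350$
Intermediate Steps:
$F{\left(o,h \right)} = \left(3 + h\right)^{2}$ ($F{\left(o,h \right)} = \left(h + 3\right)^{2} = \left(3 + h\right)^{2}$)
$y = -254620100$ ($y = \left(-4738 - 4642\right) \left(6696 + \left(3 + 140\right)^{2}\right) = - 9380 \left(6696 + 143^{2}\right) = - 9380 \left(6696 + 20449\right) = \left(-9380\right) 27145 = -254620100$)
$48750 + y = 48750 - 254620100 = -254571350$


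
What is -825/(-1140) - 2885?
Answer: -219205/76 ≈ -2884.3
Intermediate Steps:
-825/(-1140) - 2885 = -825*(-1/1140) - 2885 = 55/76 - 2885 = -219205/76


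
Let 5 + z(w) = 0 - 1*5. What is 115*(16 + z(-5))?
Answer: 690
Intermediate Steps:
z(w) = -10 (z(w) = -5 + (0 - 1*5) = -5 + (0 - 5) = -5 - 5 = -10)
115*(16 + z(-5)) = 115*(16 - 10) = 115*6 = 690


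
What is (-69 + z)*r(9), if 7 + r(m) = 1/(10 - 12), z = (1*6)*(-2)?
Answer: 1215/2 ≈ 607.50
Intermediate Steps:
z = -12 (z = 6*(-2) = -12)
r(m) = -15/2 (r(m) = -7 + 1/(10 - 12) = -7 + 1/(-2) = -7 - ½ = -15/2)
(-69 + z)*r(9) = (-69 - 12)*(-15/2) = -81*(-15/2) = 1215/2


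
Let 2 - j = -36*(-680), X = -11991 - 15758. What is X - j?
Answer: -3271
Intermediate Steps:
X = -27749
j = -24478 (j = 2 - (-36)*(-680) = 2 - 1*24480 = 2 - 24480 = -24478)
X - j = -27749 - 1*(-24478) = -27749 + 24478 = -3271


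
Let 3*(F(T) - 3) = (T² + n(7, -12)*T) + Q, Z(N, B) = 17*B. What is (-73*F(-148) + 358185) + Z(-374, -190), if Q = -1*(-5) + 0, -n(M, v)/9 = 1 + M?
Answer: -437679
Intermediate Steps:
n(M, v) = -9 - 9*M (n(M, v) = -9*(1 + M) = -9 - 9*M)
Q = 5 (Q = 5 + 0 = 5)
F(T) = 14/3 - 24*T + T²/3 (F(T) = 3 + ((T² + (-9 - 9*7)*T) + 5)/3 = 3 + ((T² + (-9 - 63)*T) + 5)/3 = 3 + ((T² - 72*T) + 5)/3 = 3 + (5 + T² - 72*T)/3 = 3 + (5/3 - 24*T + T²/3) = 14/3 - 24*T + T²/3)
(-73*F(-148) + 358185) + Z(-374, -190) = (-73*(14/3 - 24*(-148) + (⅓)*(-148)²) + 358185) + 17*(-190) = (-73*(14/3 + 3552 + (⅓)*21904) + 358185) - 3230 = (-73*(14/3 + 3552 + 21904/3) + 358185) - 3230 = (-73*10858 + 358185) - 3230 = (-792634 + 358185) - 3230 = -434449 - 3230 = -437679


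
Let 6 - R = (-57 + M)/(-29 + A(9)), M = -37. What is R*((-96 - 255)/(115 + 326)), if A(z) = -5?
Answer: -2145/833 ≈ -2.5750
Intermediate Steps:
R = 55/17 (R = 6 - (-57 - 37)/(-29 - 5) = 6 - (-94)/(-34) = 6 - (-94)*(-1)/34 = 6 - 1*47/17 = 6 - 47/17 = 55/17 ≈ 3.2353)
R*((-96 - 255)/(115 + 326)) = 55*((-96 - 255)/(115 + 326))/17 = 55*(-351/441)/17 = 55*(-351*1/441)/17 = (55/17)*(-39/49) = -2145/833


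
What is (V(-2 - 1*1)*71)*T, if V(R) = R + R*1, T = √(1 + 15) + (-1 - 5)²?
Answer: -17040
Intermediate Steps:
T = 40 (T = √16 + (-6)² = 4 + 36 = 40)
V(R) = 2*R (V(R) = R + R = 2*R)
(V(-2 - 1*1)*71)*T = ((2*(-2 - 1*1))*71)*40 = ((2*(-2 - 1))*71)*40 = ((2*(-3))*71)*40 = -6*71*40 = -426*40 = -17040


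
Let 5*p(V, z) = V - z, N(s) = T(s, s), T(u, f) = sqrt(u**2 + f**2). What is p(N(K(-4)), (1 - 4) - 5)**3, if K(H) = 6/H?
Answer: 124/25 + 1179*sqrt(2)/500 ≈ 8.2947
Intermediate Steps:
T(u, f) = sqrt(f**2 + u**2)
N(s) = sqrt(2)*sqrt(s**2) (N(s) = sqrt(s**2 + s**2) = sqrt(2*s**2) = sqrt(2)*sqrt(s**2))
p(V, z) = -z/5 + V/5 (p(V, z) = (V - z)/5 = -z/5 + V/5)
p(N(K(-4)), (1 - 4) - 5)**3 = (-((1 - 4) - 5)/5 + (sqrt(2)*sqrt((6/(-4))**2))/5)**3 = (-(-3 - 5)/5 + (sqrt(2)*sqrt((6*(-1/4))**2))/5)**3 = (-1/5*(-8) + (sqrt(2)*sqrt((-3/2)**2))/5)**3 = (8/5 + (sqrt(2)*sqrt(9/4))/5)**3 = (8/5 + (sqrt(2)*(3/2))/5)**3 = (8/5 + (3*sqrt(2)/2)/5)**3 = (8/5 + 3*sqrt(2)/10)**3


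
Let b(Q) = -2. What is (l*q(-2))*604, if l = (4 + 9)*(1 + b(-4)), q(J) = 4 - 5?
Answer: 7852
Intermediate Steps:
q(J) = -1
l = -13 (l = (4 + 9)*(1 - 2) = 13*(-1) = -13)
(l*q(-2))*604 = -13*(-1)*604 = 13*604 = 7852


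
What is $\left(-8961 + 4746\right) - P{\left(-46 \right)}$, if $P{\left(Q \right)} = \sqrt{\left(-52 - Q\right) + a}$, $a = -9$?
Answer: $-4215 - i \sqrt{15} \approx -4215.0 - 3.873 i$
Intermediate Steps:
$P{\left(Q \right)} = \sqrt{-61 - Q}$ ($P{\left(Q \right)} = \sqrt{\left(-52 - Q\right) - 9} = \sqrt{-61 - Q}$)
$\left(-8961 + 4746\right) - P{\left(-46 \right)} = \left(-8961 + 4746\right) - \sqrt{-61 - -46} = -4215 - \sqrt{-61 + 46} = -4215 - \sqrt{-15} = -4215 - i \sqrt{15}$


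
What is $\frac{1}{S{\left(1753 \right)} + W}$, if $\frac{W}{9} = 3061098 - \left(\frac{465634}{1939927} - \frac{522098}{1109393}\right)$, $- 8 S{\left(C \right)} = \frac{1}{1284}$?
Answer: $\frac{22106796813242592}{609039689478985606662265} \approx 3.6298 \cdot 10^{-8}$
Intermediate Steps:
$S{\left(C \right)} = - \frac{1}{10272}$ ($S{\left(C \right)} = - \frac{1}{8 \cdot 1284} = \left(- \frac{1}{8}\right) \frac{1}{1284} = - \frac{1}{10272}$)
$W = \frac{59291247028926961458}{2152141434311}$ ($W = 9 \left(3061098 - \left(\frac{465634}{1939927} - \frac{522098}{1109393}\right)\right) = 9 \left(3061098 - - \frac{496260906684}{2152141434311}\right) = 9 \left(3061098 + \frac{496260906684}{2152141434311}\right) = 9 \cdot \frac{6587916336547440162}{2152141434311} = \frac{59291247028926961458}{2152141434311} \approx 2.755 \cdot 10^{7}$)
$\frac{1}{S{\left(1753 \right)} + W} = \frac{1}{- \frac{1}{10272} + \frac{59291247028926961458}{2152141434311}} = \frac{1}{\frac{609039689478985606662265}{22106796813242592}} = \frac{22106796813242592}{609039689478985606662265}$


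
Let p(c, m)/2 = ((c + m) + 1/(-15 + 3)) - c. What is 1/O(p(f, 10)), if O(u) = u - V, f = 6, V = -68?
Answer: 6/527 ≈ 0.011385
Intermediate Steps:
p(c, m) = -1/6 + 2*m (p(c, m) = 2*(((c + m) + 1/(-15 + 3)) - c) = 2*(((c + m) + 1/(-12)) - c) = 2*(((c + m) - 1/12) - c) = 2*((-1/12 + c + m) - c) = 2*(-1/12 + m) = -1/6 + 2*m)
O(u) = 68 + u (O(u) = u - 1*(-68) = u + 68 = 68 + u)
1/O(p(f, 10)) = 1/(68 + (-1/6 + 2*10)) = 1/(68 + (-1/6 + 20)) = 1/(68 + 119/6) = 1/(527/6) = 6/527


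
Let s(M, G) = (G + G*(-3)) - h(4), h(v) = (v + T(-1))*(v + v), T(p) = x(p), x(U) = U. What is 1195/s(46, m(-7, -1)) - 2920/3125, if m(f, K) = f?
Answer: -150543/1250 ≈ -120.43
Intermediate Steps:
T(p) = p
h(v) = 2*v*(-1 + v) (h(v) = (v - 1)*(v + v) = (-1 + v)*(2*v) = 2*v*(-1 + v))
s(M, G) = -24 - 2*G (s(M, G) = (G + G*(-3)) - 2*4*(-1 + 4) = (G - 3*G) - 2*4*3 = -2*G - 1*24 = -2*G - 24 = -24 - 2*G)
1195/s(46, m(-7, -1)) - 2920/3125 = 1195/(-24 - 2*(-7)) - 2920/3125 = 1195/(-24 + 14) - 2920*1/3125 = 1195/(-10) - 584/625 = 1195*(-⅒) - 584/625 = -239/2 - 584/625 = -150543/1250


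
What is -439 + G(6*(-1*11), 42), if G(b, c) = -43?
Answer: -482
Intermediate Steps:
-439 + G(6*(-1*11), 42) = -439 - 43 = -482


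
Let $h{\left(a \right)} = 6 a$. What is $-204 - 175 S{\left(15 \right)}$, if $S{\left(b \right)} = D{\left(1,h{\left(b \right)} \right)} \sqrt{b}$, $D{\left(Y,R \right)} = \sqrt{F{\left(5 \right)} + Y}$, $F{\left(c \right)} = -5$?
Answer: $-204 - 350 i \sqrt{15} \approx -204.0 - 1355.5 i$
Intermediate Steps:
$D{\left(Y,R \right)} = \sqrt{-5 + Y}$
$S{\left(b \right)} = 2 i \sqrt{b}$ ($S{\left(b \right)} = \sqrt{-5 + 1} \sqrt{b} = \sqrt{-4} \sqrt{b} = 2 i \sqrt{b}$)
$-204 - 175 S{\left(15 \right)} = -204 - 175 \cdot 2 i \sqrt{15} = -204 - 350 i \sqrt{15}$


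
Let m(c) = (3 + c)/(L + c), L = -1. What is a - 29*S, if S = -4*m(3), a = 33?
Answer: 381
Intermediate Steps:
m(c) = (3 + c)/(-1 + c)
S = -12 (S = -4*(3 + 3)/(-1 + 3) = -4*6/2 = -2*6 = -4*3 = -12)
a - 29*S = 33 - 29*(-12) = 33 + 348 = 381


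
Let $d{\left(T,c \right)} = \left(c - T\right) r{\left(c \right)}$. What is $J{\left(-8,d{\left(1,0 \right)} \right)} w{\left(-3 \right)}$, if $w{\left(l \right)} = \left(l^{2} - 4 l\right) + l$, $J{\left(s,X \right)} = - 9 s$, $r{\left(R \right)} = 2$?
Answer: $1296$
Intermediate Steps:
$d{\left(T,c \right)} = - 2 T + 2 c$ ($d{\left(T,c \right)} = \left(c - T\right) 2 = - 2 T + 2 c$)
$w{\left(l \right)} = l^{2} - 3 l$
$J{\left(-8,d{\left(1,0 \right)} \right)} w{\left(-3 \right)} = \left(-9\right) \left(-8\right) \left(- 3 \left(-3 - 3\right)\right) = 72 \left(\left(-3\right) \left(-6\right)\right) = 72 \cdot 18 = 1296$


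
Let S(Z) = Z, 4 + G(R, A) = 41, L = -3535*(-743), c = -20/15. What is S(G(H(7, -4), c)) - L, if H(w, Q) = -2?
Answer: -2626468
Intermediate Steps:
c = -4/3 (c = -20*1/15 = -4/3 ≈ -1.3333)
L = 2626505
G(R, A) = 37 (G(R, A) = -4 + 41 = 37)
S(G(H(7, -4), c)) - L = 37 - 1*2626505 = 37 - 2626505 = -2626468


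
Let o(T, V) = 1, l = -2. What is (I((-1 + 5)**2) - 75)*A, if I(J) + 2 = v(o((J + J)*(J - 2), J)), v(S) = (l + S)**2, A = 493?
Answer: -37468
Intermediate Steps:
v(S) = (-2 + S)**2
I(J) = -1 (I(J) = -2 + (-2 + 1)**2 = -2 + (-1)**2 = -2 + 1 = -1)
(I((-1 + 5)**2) - 75)*A = (-1 - 75)*493 = -76*493 = -37468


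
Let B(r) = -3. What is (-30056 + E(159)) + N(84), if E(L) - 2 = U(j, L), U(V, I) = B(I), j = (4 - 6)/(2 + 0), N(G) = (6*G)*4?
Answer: -28041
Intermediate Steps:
N(G) = 24*G
j = -1 (j = -2/2 = -2*½ = -1)
U(V, I) = -3
E(L) = -1 (E(L) = 2 - 3 = -1)
(-30056 + E(159)) + N(84) = (-30056 - 1) + 24*84 = -30057 + 2016 = -28041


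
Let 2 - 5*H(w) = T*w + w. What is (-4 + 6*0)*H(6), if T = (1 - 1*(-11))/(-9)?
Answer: -16/5 ≈ -3.2000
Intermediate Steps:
T = -4/3 (T = (1 + 11)*(-1/9) = 12*(-1/9) = -4/3 ≈ -1.3333)
H(w) = 2/5 + w/15 (H(w) = 2/5 - (-4*w/3 + w)/5 = 2/5 - (-1)*w/15 = 2/5 + w/15)
(-4 + 6*0)*H(6) = (-4 + 6*0)*(2/5 + (1/15)*6) = (-4 + 0)*(2/5 + 2/5) = -4*4/5 = -16/5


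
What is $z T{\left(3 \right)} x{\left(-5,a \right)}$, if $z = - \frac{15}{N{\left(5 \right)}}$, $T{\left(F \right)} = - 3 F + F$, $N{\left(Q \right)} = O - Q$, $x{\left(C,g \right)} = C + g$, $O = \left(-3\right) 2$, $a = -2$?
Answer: $\frac{630}{11} \approx 57.273$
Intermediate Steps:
$O = -6$
$N{\left(Q \right)} = -6 - Q$
$T{\left(F \right)} = - 2 F$
$z = \frac{15}{11}$ ($z = - \frac{15}{-6 - 5} = - \frac{15}{-11} = \left(-15\right) \left(- \frac{1}{11}\right) = \frac{15}{11} \approx 1.3636$)
$z T{\left(3 \right)} x{\left(-5,a \right)} = \frac{15 \left(\left(-2\right) 3\right)}{11} \left(-5 - 2\right) = \frac{15}{11} \left(-6\right) \left(-7\right) = \left(- \frac{90}{11}\right) \left(-7\right) = \frac{630}{11}$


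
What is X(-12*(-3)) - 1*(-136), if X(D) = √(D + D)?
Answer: 136 + 6*√2 ≈ 144.49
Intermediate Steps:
X(D) = √2*√D (X(D) = √(2*D) = √2*√D)
X(-12*(-3)) - 1*(-136) = √2*√(-12*(-3)) - 1*(-136) = √2*√36 + 136 = √2*6 + 136 = 6*√2 + 136 = 136 + 6*√2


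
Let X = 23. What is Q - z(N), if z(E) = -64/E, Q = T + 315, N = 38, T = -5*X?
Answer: 3832/19 ≈ 201.68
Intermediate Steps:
T = -115 (T = -5*23 = -115)
Q = 200 (Q = -115 + 315 = 200)
Q - z(N) = 200 - (-64)/38 = 200 - 1*(-32/19) = 200 + 32/19 = 3832/19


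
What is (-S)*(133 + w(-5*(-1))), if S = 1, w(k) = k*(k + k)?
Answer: -183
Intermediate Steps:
w(k) = 2*k**2 (w(k) = k*(2*k) = 2*k**2)
(-S)*(133 + w(-5*(-1))) = (-1*1)*(133 + 2*(-5*(-1))**2) = -(133 + 2*5**2) = -(133 + 2*25) = -(133 + 50) = -1*183 = -183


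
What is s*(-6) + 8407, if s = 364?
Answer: 6223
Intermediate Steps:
s*(-6) + 8407 = 364*(-6) + 8407 = -2184 + 8407 = 6223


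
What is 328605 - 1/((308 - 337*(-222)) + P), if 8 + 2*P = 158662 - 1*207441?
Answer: 33339277483/101457 ≈ 3.2861e+5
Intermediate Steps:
P = -48787/2 (P = -4 + (158662 - 1*207441)/2 = -4 + (158662 - 207441)/2 = -4 + (½)*(-48779) = -4 - 48779/2 = -48787/2 ≈ -24394.)
328605 - 1/((308 - 337*(-222)) + P) = 328605 - 1/((308 - 337*(-222)) - 48787/2) = 328605 - 1/((308 + 74814) - 48787/2) = 328605 - 1/(75122 - 48787/2) = 328605 - 1/101457/2 = 328605 - 1*2/101457 = 328605 - 2/101457 = 33339277483/101457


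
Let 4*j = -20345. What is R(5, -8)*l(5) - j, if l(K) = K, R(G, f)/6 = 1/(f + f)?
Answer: 40675/8 ≈ 5084.4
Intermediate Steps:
R(G, f) = 3/f (R(G, f) = 6/(f + f) = 6/((2*f)) = 6*(1/(2*f)) = 3/f)
j = -20345/4 (j = (¼)*(-20345) = -20345/4 ≈ -5086.3)
R(5, -8)*l(5) - j = (3/(-8))*5 - 1*(-20345/4) = (3*(-⅛))*5 + 20345/4 = -3/8*5 + 20345/4 = -15/8 + 20345/4 = 40675/8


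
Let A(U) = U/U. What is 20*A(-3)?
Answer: 20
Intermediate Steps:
A(U) = 1
20*A(-3) = 20*1 = 20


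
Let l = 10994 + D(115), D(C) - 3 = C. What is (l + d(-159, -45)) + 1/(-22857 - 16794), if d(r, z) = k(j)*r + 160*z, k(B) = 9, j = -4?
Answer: 98374130/39651 ≈ 2481.0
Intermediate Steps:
D(C) = 3 + C
l = 11112 (l = 10994 + (3 + 115) = 10994 + 118 = 11112)
d(r, z) = 9*r + 160*z
(l + d(-159, -45)) + 1/(-22857 - 16794) = (11112 + (9*(-159) + 160*(-45))) + 1/(-22857 - 16794) = (11112 + (-1431 - 7200)) + 1/(-39651) = (11112 - 8631) - 1/39651 = 2481 - 1/39651 = 98374130/39651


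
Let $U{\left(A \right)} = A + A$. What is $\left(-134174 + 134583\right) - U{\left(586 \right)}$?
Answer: $-763$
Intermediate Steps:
$U{\left(A \right)} = 2 A$
$\left(-134174 + 134583\right) - U{\left(586 \right)} = \left(-134174 + 134583\right) - 2 \cdot 586 = 409 - 1172 = -763$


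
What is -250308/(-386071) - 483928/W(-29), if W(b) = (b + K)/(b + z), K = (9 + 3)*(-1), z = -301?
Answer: -61654076810412/15828911 ≈ -3.8950e+6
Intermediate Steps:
K = -12 (K = 12*(-1) = -12)
W(b) = (-12 + b)/(-301 + b) (W(b) = (b - 12)/(b - 301) = (-12 + b)/(-301 + b))
-250308/(-386071) - 483928/W(-29) = -250308/(-386071) - 483928*(-301 - 29)/(-12 - 29) = -250308*(-1/386071) - 483928/(-41/(-330)) = 250308/386071 - 483928/((-1/330*(-41))) = 250308/386071 - 483928/41/330 = 250308/386071 - 483928*330/41 = 250308/386071 - 159696240/41 = -61654076810412/15828911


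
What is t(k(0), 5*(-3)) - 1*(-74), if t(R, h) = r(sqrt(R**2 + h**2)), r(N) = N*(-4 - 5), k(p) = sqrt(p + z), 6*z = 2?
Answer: 74 - 78*sqrt(3) ≈ -61.100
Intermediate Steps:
z = 1/3 (z = (1/6)*2 = 1/3 ≈ 0.33333)
k(p) = sqrt(1/3 + p) (k(p) = sqrt(p + 1/3) = sqrt(1/3 + p))
r(N) = -9*N (r(N) = N*(-9) = -9*N)
t(R, h) = -9*sqrt(R**2 + h**2)
t(k(0), 5*(-3)) - 1*(-74) = -9*sqrt((sqrt(3 + 9*0)/3)**2 + (5*(-3))**2) - 1*(-74) = -9*sqrt((sqrt(3 + 0)/3)**2 + (-15)**2) + 74 = -9*sqrt((sqrt(3)/3)**2 + 225) + 74 = -9*sqrt(1/3 + 225) + 74 = -78*sqrt(3) + 74 = 74 - 78*sqrt(3)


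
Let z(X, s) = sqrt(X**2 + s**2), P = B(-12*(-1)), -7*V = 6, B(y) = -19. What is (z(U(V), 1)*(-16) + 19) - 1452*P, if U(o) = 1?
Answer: 27607 - 16*sqrt(2) ≈ 27584.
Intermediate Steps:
V = -6/7 (V = -1/7*6 = -6/7 ≈ -0.85714)
P = -19
(z(U(V), 1)*(-16) + 19) - 1452*P = (sqrt(1**2 + 1**2)*(-16) + 19) - 1452*(-19) = (sqrt(1 + 1)*(-16) + 19) + 27588 = (sqrt(2)*(-16) + 19) + 27588 = (-16*sqrt(2) + 19) + 27588 = (19 - 16*sqrt(2)) + 27588 = 27607 - 16*sqrt(2)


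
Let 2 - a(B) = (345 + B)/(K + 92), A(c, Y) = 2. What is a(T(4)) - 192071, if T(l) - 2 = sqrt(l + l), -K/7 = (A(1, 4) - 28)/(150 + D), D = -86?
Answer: -582940519/3035 - 64*sqrt(2)/3035 ≈ -1.9207e+5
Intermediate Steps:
K = 91/32 (K = -7*(2 - 28)/(150 - 86) = -(-182)/64 = -7*(-13/32) = 91/32 ≈ 2.8438)
T(l) = 2 + sqrt(2)*sqrt(l) (T(l) = 2 + sqrt(l + l) = 2 + sqrt(2*l) = 2 + sqrt(2)*sqrt(l))
a(B) = -994/607 - 32*B/3035 (a(B) = 2 - (345 + B)/(91/32 + 92) = 2 - (345 + B)/3035/32 = 2 - (345 + B)*32/3035 = 2 - (2208/607 + 32*B/3035) = 2 + (-2208/607 - 32*B/3035) = -994/607 - 32*B/3035)
a(T(4)) - 192071 = (-994/607 - 32*(2 + sqrt(2)*sqrt(4))/3035) - 192071 = (-994/607 - 32*(2 + sqrt(2)*2)/3035) - 192071 = (-994/607 - 32*(2 + 2*sqrt(2))/3035) - 192071 = (-994/607 + (-64/3035 - 64*sqrt(2)/3035)) - 192071 = (-5034/3035 - 64*sqrt(2)/3035) - 192071 = -582940519/3035 - 64*sqrt(2)/3035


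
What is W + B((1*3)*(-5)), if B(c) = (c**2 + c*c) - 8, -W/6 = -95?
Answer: 1012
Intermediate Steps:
W = 570 (W = -6*(-95) = 570)
B(c) = -8 + 2*c**2 (B(c) = (c**2 + c**2) - 8 = 2*c**2 - 8 = -8 + 2*c**2)
W + B((1*3)*(-5)) = 570 + (-8 + 2*((1*3)*(-5))**2) = 570 + (-8 + 2*(3*(-5))**2) = 570 + (-8 + 2*(-15)**2) = 570 + (-8 + 2*225) = 570 + (-8 + 450) = 570 + 442 = 1012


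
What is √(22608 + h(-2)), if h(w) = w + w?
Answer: 2*√5651 ≈ 150.35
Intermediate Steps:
h(w) = 2*w
√(22608 + h(-2)) = √(22608 + 2*(-2)) = √(22608 - 4) = √22604 = 2*√5651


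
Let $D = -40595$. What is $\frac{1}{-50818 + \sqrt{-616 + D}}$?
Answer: $- \frac{50818}{2582510335} - \frac{3 i \sqrt{4579}}{2582510335} \approx -1.9678 \cdot 10^{-5} - 7.8608 \cdot 10^{-8} i$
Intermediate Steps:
$\frac{1}{-50818 + \sqrt{-616 + D}} = \frac{1}{-50818 + \sqrt{-616 - 40595}} = \frac{1}{-50818 + \sqrt{-41211}} = \frac{1}{-50818 + 3 i \sqrt{4579}}$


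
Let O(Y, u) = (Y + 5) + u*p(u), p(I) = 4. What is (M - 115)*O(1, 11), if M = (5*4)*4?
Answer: -1750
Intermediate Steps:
O(Y, u) = 5 + Y + 4*u (O(Y, u) = (Y + 5) + u*4 = (5 + Y) + 4*u = 5 + Y + 4*u)
M = 80 (M = 20*4 = 80)
(M - 115)*O(1, 11) = (80 - 115)*(5 + 1 + 4*11) = -35*(5 + 1 + 44) = -35*50 = -1750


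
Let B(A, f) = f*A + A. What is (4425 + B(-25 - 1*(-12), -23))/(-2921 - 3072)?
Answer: -4711/5993 ≈ -0.78608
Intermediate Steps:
B(A, f) = A + A*f (B(A, f) = A*f + A = A + A*f)
(4425 + B(-25 - 1*(-12), -23))/(-2921 - 3072) = (4425 + (-25 - 1*(-12))*(1 - 23))/(-2921 - 3072) = (4425 + (-25 + 12)*(-22))/(-5993) = (4425 - 13*(-22))*(-1/5993) = (4425 + 286)*(-1/5993) = 4711*(-1/5993) = -4711/5993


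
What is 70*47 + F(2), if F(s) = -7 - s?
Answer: 3281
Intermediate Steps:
70*47 + F(2) = 70*47 + (-7 - 1*2) = 3290 + (-7 - 2) = 3290 - 9 = 3281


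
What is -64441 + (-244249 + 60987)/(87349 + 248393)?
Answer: -10817866742/167871 ≈ -64442.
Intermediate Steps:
-64441 + (-244249 + 60987)/(87349 + 248393) = -64441 - 183262/335742 = -64441 - 183262*1/335742 = -64441 - 91631/167871 = -10817866742/167871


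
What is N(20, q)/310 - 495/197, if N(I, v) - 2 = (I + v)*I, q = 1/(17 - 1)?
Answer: -296039/244280 ≈ -1.2119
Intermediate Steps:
q = 1/16 ≈ 0.062500
N(I, v) = 2 + I*(I + v) (N(I, v) = 2 + (I + v)*I = 2 + I*(I + v))
N(20, q)/310 - 495/197 = (2 + 20² + 20*(1/16))/310 - 495/197 = (2 + 400 + 5/4)*(1/310) - 495*1/197 = (1613/4)*(1/310) - 495/197 = 1613/1240 - 495/197 = -296039/244280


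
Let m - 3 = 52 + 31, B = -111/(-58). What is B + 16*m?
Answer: 79919/58 ≈ 1377.9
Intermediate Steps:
B = 111/58 (B = -111*(-1/58) = 111/58 ≈ 1.9138)
m = 86 (m = 3 + (52 + 31) = 3 + 83 = 86)
B + 16*m = 111/58 + 16*86 = 111/58 + 1376 = 79919/58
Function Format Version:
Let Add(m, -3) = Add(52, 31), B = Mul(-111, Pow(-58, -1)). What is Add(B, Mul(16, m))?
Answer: Rational(79919, 58) ≈ 1377.9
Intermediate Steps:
B = Rational(111, 58) (B = Mul(-111, Rational(-1, 58)) = Rational(111, 58) ≈ 1.9138)
m = 86 (m = Add(3, Add(52, 31)) = Add(3, 83) = 86)
Add(B, Mul(16, m)) = Add(Rational(111, 58), Mul(16, 86)) = Add(Rational(111, 58), 1376) = Rational(79919, 58)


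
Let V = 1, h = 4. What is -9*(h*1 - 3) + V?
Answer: -8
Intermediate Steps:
-9*(h*1 - 3) + V = -9*(4*1 - 3) + 1 = -9*(4 - 3) + 1 = -9*1 + 1 = -9 + 1 = -8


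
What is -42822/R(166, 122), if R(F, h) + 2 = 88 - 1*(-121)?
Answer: -4758/23 ≈ -206.87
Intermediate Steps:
R(F, h) = 207 (R(F, h) = -2 + (88 - 1*(-121)) = -2 + (88 + 121) = -2 + 209 = 207)
-42822/R(166, 122) = -42822/207 = -42822*1/207 = -4758/23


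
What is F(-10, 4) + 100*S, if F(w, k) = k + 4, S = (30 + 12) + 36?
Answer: 7808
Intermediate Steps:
S = 78 (S = 42 + 36 = 78)
F(w, k) = 4 + k
F(-10, 4) + 100*S = (4 + 4) + 100*78 = 8 + 7800 = 7808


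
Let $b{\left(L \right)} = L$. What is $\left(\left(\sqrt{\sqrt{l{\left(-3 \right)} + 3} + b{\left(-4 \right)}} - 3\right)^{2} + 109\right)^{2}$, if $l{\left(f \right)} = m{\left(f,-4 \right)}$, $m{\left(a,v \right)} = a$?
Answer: $12852 - 2736 i \approx 12852.0 - 2736.0 i$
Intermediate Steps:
$l{\left(f \right)} = f$
$\left(\left(\sqrt{\sqrt{l{\left(-3 \right)} + 3} + b{\left(-4 \right)}} - 3\right)^{2} + 109\right)^{2} = \left(\left(\sqrt{\sqrt{-3 + 3} - 4} - 3\right)^{2} + 109\right)^{2} = \left(\left(\sqrt{\sqrt{0} - 4} - 3\right)^{2} + 109\right)^{2} = \left(\left(\sqrt{0 - 4} - 3\right)^{2} + 109\right)^{2} = \left(\left(\sqrt{-4} - 3\right)^{2} + 109\right)^{2} = \left(\left(2 i - 3\right)^{2} + 109\right)^{2} = \left(\left(-3 + 2 i\right)^{2} + 109\right)^{2} = \left(109 + \left(-3 + 2 i\right)^{2}\right)^{2}$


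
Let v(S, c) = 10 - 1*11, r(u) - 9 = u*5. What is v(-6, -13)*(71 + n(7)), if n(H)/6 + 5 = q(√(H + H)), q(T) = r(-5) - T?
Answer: 55 + 6*√14 ≈ 77.450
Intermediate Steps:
r(u) = 9 + 5*u (r(u) = 9 + u*5 = 9 + 5*u)
q(T) = -16 - T (q(T) = (9 + 5*(-5)) - T = (9 - 25) - T = -16 - T)
n(H) = -126 - 6*√2*√H (n(H) = -30 + 6*(-16 - √(H + H)) = -30 + 6*(-16 - √(2*H)) = -30 + 6*(-16 - √2*√H) = -30 + (-96 - 6*√2*√H) = -126 - 6*√2*√H)
v(S, c) = -1 (v(S, c) = 10 - 11 = -1)
v(-6, -13)*(71 + n(7)) = -(71 + (-126 - 6*√2*√7)) = -(71 + (-126 - 6*√14)) = -(-55 - 6*√14) = 55 + 6*√14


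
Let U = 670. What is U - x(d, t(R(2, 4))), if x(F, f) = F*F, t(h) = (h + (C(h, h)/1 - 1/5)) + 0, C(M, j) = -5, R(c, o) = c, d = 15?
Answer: 445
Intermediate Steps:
t(h) = -26/5 + h (t(h) = (h + (-5/1 - 1/5)) + 0 = (h + (-5*1 - 1*1/5)) + 0 = (h + (-5 - 1/5)) + 0 = (h - 26/5) + 0 = (-26/5 + h) + 0 = -26/5 + h)
x(F, f) = F**2
U - x(d, t(R(2, 4))) = 670 - 1*15**2 = 670 - 1*225 = 670 - 225 = 445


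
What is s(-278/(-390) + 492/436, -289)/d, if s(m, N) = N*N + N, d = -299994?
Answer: -13872/49999 ≈ -0.27745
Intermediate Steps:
s(m, N) = N + N² (s(m, N) = N² + N = N + N²)
s(-278/(-390) + 492/436, -289)/d = -289*(1 - 289)/(-299994) = -289*(-288)*(-1/299994) = 83232*(-1/299994) = -13872/49999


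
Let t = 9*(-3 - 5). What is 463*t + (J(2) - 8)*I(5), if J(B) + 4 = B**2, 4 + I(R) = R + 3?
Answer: -33368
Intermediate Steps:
I(R) = -1 + R (I(R) = -4 + (R + 3) = -4 + (3 + R) = -1 + R)
t = -72 (t = 9*(-8) = -72)
J(B) = -4 + B**2
463*t + (J(2) - 8)*I(5) = 463*(-72) + ((-4 + 2**2) - 8)*(-1 + 5) = -33336 + ((-4 + 4) - 8)*4 = -33336 + (0 - 8)*4 = -33336 - 8*4 = -33336 - 32 = -33368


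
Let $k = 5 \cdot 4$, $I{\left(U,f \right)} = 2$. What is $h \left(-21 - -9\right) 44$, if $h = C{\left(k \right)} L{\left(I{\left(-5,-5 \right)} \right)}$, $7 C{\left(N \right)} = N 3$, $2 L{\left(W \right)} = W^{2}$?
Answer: $- \frac{63360}{7} \approx -9051.4$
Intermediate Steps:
$k = 20$
$L{\left(W \right)} = \frac{W^{2}}{2}$
$C{\left(N \right)} = \frac{3 N}{7}$ ($C{\left(N \right)} = \frac{N 3}{7} = \frac{3 N}{7}$)
$h = \frac{120}{7}$ ($h = \frac{3}{7} \cdot 20 \frac{2^{2}}{2} = \frac{60 \cdot \frac{1}{2} \cdot 4}{7} = \frac{60}{7} \cdot 2 = \frac{120}{7} \approx 17.143$)
$h \left(-21 - -9\right) 44 = \frac{120 \left(-21 - -9\right)}{7} \cdot 44 = \frac{120 \left(-21 + 9\right)}{7} \cdot 44 = \frac{120}{7} \left(-12\right) 44 = \left(- \frac{1440}{7}\right) 44 = - \frac{63360}{7}$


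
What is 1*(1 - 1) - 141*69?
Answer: -9729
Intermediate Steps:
1*(1 - 1) - 141*69 = 1*0 - 9729 = 0 - 9729 = -9729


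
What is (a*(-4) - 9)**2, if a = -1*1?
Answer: 25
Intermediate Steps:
a = -1
(a*(-4) - 9)**2 = (-1*(-4) - 9)**2 = (4 - 9)**2 = (-5)**2 = 25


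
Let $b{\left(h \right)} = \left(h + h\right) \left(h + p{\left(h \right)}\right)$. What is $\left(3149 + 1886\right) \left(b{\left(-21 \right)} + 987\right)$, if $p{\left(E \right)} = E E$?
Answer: $-83847855$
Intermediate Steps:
$p{\left(E \right)} = E^{2}$
$b{\left(h \right)} = 2 h \left(h + h^{2}\right)$ ($b{\left(h \right)} = \left(h + h\right) \left(h + h^{2}\right) = 2 h \left(h + h^{2}\right)$)
$\left(3149 + 1886\right) \left(b{\left(-21 \right)} + 987\right) = \left(3149 + 1886\right) \left(2 \left(-21\right)^{2} \left(1 - 21\right) + 987\right) = 5035 \left(2 \cdot 441 \left(-20\right) + 987\right) = 5035 \left(-17640 + 987\right) = 5035 \left(-16653\right) = -83847855$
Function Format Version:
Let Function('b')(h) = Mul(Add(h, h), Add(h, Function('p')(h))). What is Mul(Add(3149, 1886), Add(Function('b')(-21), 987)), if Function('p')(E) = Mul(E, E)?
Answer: -83847855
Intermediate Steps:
Function('p')(E) = Pow(E, 2)
Function('b')(h) = Mul(2, h, Add(h, Pow(h, 2))) (Function('b')(h) = Mul(Add(h, h), Add(h, Pow(h, 2))) = Mul(Mul(2, h), Add(h, Pow(h, 2))) = Mul(2, h, Add(h, Pow(h, 2))))
Mul(Add(3149, 1886), Add(Function('b')(-21), 987)) = Mul(Add(3149, 1886), Add(Mul(2, Pow(-21, 2), Add(1, -21)), 987)) = Mul(5035, Add(Mul(2, 441, -20), 987)) = Mul(5035, Add(-17640, 987)) = Mul(5035, -16653) = -83847855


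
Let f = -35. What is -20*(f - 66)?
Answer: 2020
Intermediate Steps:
-20*(f - 66) = -20*(-35 - 66) = -20*(-101) = 2020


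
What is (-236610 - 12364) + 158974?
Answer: -90000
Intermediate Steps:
(-236610 - 12364) + 158974 = -248974 + 158974 = -90000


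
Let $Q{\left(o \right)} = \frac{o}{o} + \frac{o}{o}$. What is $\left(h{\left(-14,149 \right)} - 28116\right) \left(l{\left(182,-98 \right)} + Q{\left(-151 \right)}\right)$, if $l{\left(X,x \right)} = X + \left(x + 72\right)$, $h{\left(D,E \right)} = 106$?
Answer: $-4425580$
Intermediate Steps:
$Q{\left(o \right)} = 2$ ($Q{\left(o \right)} = 1 + 1 = 2$)
$l{\left(X,x \right)} = 72 + X + x$ ($l{\left(X,x \right)} = X + \left(72 + x\right) = 72 + X + x$)
$\left(h{\left(-14,149 \right)} - 28116\right) \left(l{\left(182,-98 \right)} + Q{\left(-151 \right)}\right) = \left(106 - 28116\right) \left(\left(72 + 182 - 98\right) + 2\right) = - 28010 \left(156 + 2\right) = \left(-28010\right) 158 = -4425580$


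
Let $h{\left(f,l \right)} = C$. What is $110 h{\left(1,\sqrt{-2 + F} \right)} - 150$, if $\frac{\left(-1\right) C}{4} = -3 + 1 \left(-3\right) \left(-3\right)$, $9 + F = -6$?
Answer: $-2790$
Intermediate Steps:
$F = -15$ ($F = -9 - 6 = -15$)
$C = -24$ ($C = - 4 \left(-3 + 1 \left(-3\right) \left(-3\right)\right) = - 4 \left(-3 - -9\right) = - 4 \left(-3 + 9\right) = \left(-4\right) 6 = -24$)
$h{\left(f,l \right)} = -24$
$110 h{\left(1,\sqrt{-2 + F} \right)} - 150 = 110 \left(-24\right) - 150 = -2640 - 150 = -2790$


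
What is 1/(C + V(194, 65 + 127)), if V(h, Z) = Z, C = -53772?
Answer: -1/53580 ≈ -1.8664e-5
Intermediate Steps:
1/(C + V(194, 65 + 127)) = 1/(-53772 + (65 + 127)) = 1/(-53772 + 192) = 1/(-53580) = -1/53580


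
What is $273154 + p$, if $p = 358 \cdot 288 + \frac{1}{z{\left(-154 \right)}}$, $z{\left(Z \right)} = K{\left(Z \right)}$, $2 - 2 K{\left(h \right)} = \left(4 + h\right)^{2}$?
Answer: $\frac{4232526241}{11249} \approx 3.7626 \cdot 10^{5}$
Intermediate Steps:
$K{\left(h \right)} = 1 - \frac{\left(4 + h\right)^{2}}{2}$
$z{\left(Z \right)} = 1 - \frac{\left(4 + Z\right)^{2}}{2}$
$p = \frac{1159816895}{11249}$ ($p = 358 \cdot 288 + \frac{1}{1 - \frac{\left(4 - 154\right)^{2}}{2}} = 103104 + \frac{1}{1 - \frac{\left(-150\right)^{2}}{2}} = 103104 + \frac{1}{1 - 11250} = 103104 + \frac{1}{-11249} = 103104 - \frac{1}{11249} = \frac{1159816895}{11249} \approx 1.031 \cdot 10^{5}$)
$273154 + p = 273154 + \frac{1159816895}{11249} = \frac{4232526241}{11249}$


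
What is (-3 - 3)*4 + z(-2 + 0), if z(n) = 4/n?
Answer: -26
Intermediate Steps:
(-3 - 3)*4 + z(-2 + 0) = (-3 - 3)*4 + 4/(-2 + 0) = -6*4 + 4/(-2) = -24 + 4*(-1/2) = -24 - 2 = -26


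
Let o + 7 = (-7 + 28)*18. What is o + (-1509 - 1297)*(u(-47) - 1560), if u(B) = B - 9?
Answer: 4534867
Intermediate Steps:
u(B) = -9 + B
o = 371 (o = -7 + (-7 + 28)*18 = -7 + 21*18 = -7 + 378 = 371)
o + (-1509 - 1297)*(u(-47) - 1560) = 371 + (-1509 - 1297)*((-9 - 47) - 1560) = 371 - 2806*(-56 - 1560) = 371 - 2806*(-1616) = 371 + 4534496 = 4534867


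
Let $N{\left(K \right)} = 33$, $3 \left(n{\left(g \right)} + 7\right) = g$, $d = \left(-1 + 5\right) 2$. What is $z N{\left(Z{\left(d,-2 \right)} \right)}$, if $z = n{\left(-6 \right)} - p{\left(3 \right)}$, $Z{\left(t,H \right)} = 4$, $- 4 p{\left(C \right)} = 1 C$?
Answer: $- \frac{1089}{4} \approx -272.25$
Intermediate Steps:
$p{\left(C \right)} = - \frac{C}{4}$ ($p{\left(C \right)} = - \frac{1 C}{4} = - \frac{C}{4}$)
$d = 8$ ($d = 4 \cdot 2 = 8$)
$n{\left(g \right)} = -7 + \frac{g}{3}$
$z = - \frac{33}{4}$ ($z = \left(-7 + \frac{1}{3} \left(-6\right)\right) - \left(- \frac{1}{4}\right) 3 = \left(-7 - 2\right) - - \frac{3}{4} = -9 + \frac{3}{4} = - \frac{33}{4} \approx -8.25$)
$z N{\left(Z{\left(d,-2 \right)} \right)} = \left(- \frac{33}{4}\right) 33 = - \frac{1089}{4}$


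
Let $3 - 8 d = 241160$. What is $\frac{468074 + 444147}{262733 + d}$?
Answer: $\frac{7297768}{1860707} \approx 3.922$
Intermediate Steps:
$d = - \frac{241157}{8}$ ($d = \frac{3}{8} - 30145 = - \frac{241157}{8} \approx -30145.0$)
$\frac{468074 + 444147}{262733 + d} = \frac{468074 + 444147}{262733 - \frac{241157}{8}} = \frac{912221}{\frac{1860707}{8}} = 912221 \cdot \frac{8}{1860707} = \frac{7297768}{1860707}$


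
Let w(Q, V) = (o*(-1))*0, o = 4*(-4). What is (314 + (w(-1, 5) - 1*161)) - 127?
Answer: 26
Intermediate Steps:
o = -16
w(Q, V) = 0 (w(Q, V) = -16*(-1)*0 = 16*0 = 0)
(314 + (w(-1, 5) - 1*161)) - 127 = (314 + (0 - 1*161)) - 127 = (314 + (0 - 161)) - 127 = (314 - 161) - 127 = 153 - 127 = 26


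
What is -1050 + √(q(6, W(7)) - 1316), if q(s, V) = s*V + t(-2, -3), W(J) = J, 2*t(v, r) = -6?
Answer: -1050 + I*√1277 ≈ -1050.0 + 35.735*I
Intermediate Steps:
t(v, r) = -3 (t(v, r) = (½)*(-6) = -3)
q(s, V) = -3 + V*s (q(s, V) = s*V - 3 = V*s - 3 = -3 + V*s)
-1050 + √(q(6, W(7)) - 1316) = -1050 + √((-3 + 7*6) - 1316) = -1050 + √((-3 + 42) - 1316) = -1050 + √(39 - 1316) = -1050 + √(-1277) = -1050 + I*√1277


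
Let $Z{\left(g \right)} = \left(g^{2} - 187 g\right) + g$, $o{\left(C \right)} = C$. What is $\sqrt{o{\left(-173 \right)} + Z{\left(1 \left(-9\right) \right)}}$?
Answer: $\sqrt{1582} \approx 39.774$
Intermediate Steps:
$Z{\left(g \right)} = g^{2} - 186 g$
$\sqrt{o{\left(-173 \right)} + Z{\left(1 \left(-9\right) \right)}} = \sqrt{-173 + 1 \left(-9\right) \left(-186 + 1 \left(-9\right)\right)} = \sqrt{-173 - 9 \left(-186 - 9\right)} = \sqrt{-173 - -1755} = \sqrt{-173 + 1755} = \sqrt{1582}$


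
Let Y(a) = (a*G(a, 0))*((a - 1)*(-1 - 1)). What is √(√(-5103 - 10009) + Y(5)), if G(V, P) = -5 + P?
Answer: √(200 + 2*I*√3778) ≈ 14.744 + 4.1689*I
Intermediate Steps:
Y(a) = -5*a*(2 - 2*a) (Y(a) = (a*(-5 + 0))*((a - 1)*(-1 - 1)) = (a*(-5))*((-1 + a)*(-2)) = (-5*a)*(2 - 2*a) = -5*a*(2 - 2*a))
√(√(-5103 - 10009) + Y(5)) = √(√(-5103 - 10009) + 10*5*(-1 + 5)) = √(√(-15112) + 10*5*4) = √(2*I*√3778 + 200) = √(200 + 2*I*√3778)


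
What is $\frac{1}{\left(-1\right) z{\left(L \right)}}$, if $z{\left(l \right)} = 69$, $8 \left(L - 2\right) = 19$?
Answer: $- \frac{1}{69} \approx -0.014493$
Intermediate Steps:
$L = \frac{35}{8}$ ($L = 2 + \frac{1}{8} \cdot 19 = 2 + \frac{19}{8} = \frac{35}{8} \approx 4.375$)
$\frac{1}{\left(-1\right) z{\left(L \right)}} = \frac{1}{\left(-1\right) 69} = \frac{1}{-69} = - \frac{1}{69}$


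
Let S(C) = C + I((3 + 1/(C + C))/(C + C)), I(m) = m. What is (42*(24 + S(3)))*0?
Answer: 0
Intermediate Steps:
S(C) = C + (3 + 1/(2*C))/(2*C) (S(C) = C + (3 + 1/(C + C))/(C + C) = C + (3 + 1/(2*C))/((2*C)) = C + (3 + 1/(2*C))*(1/(2*C)) = C + (3 + 1/(2*C))/(2*C))
(42*(24 + S(3)))*0 = (42*(24 + (3 + (¼)/3² + (3/2)/3)))*0 = (42*(24 + (3 + (¼)*(⅑) + (3/2)*(⅓))))*0 = (42*(24 + (3 + 1/36 + ½)))*0 = (42*(24 + 127/36))*0 = (42*(991/36))*0 = (6937/6)*0 = 0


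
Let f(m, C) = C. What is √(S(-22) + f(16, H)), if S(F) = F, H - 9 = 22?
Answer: 3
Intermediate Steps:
H = 31 (H = 9 + 22 = 31)
√(S(-22) + f(16, H)) = √(-22 + 31) = √9 = 3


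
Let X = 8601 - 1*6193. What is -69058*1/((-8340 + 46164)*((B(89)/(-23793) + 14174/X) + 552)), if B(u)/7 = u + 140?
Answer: -11775528457/3597717368264 ≈ -0.0032731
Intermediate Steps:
X = 2408 (X = 8601 - 6193 = 2408)
B(u) = 980 + 7*u (B(u) = 7*(u + 140) = 7*(140 + u) = 980 + 7*u)
-69058*1/((-8340 + 46164)*((B(89)/(-23793) + 14174/X) + 552)) = -69058*1/((-8340 + 46164)*(((980 + 7*89)/(-23793) + 14174/2408) + 552)) = -69058*1/(37824*(((980 + 623)*(-1/23793) + 14174*(1/2408)) + 552)) = -69058*1/(37824*((1603*(-1/23793) + 7087/1204) + 552)) = -69058*1/(37824*((-229/3399 + 7087/1204) + 552)) = -69058*1/(37824*(23812997/4092396 + 552)) = -69058/((2282815589/4092396)*37824) = -69058/7195434736528/341033 = -69058*341033/7195434736528 = -11775528457/3597717368264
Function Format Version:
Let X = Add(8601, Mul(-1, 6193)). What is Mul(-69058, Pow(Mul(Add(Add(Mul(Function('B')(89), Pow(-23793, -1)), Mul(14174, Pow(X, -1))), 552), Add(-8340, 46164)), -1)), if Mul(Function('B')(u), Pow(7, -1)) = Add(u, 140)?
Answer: Rational(-11775528457, 3597717368264) ≈ -0.0032731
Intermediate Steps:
X = 2408 (X = Add(8601, -6193) = 2408)
Function('B')(u) = Add(980, Mul(7, u)) (Function('B')(u) = Mul(7, Add(u, 140)) = Mul(7, Add(140, u)) = Add(980, Mul(7, u)))
Mul(-69058, Pow(Mul(Add(Add(Mul(Function('B')(89), Pow(-23793, -1)), Mul(14174, Pow(X, -1))), 552), Add(-8340, 46164)), -1)) = Mul(-69058, Pow(Mul(Add(Add(Mul(Add(980, Mul(7, 89)), Pow(-23793, -1)), Mul(14174, Pow(2408, -1))), 552), Add(-8340, 46164)), -1)) = Mul(-69058, Pow(Mul(Add(Add(Mul(Add(980, 623), Rational(-1, 23793)), Mul(14174, Rational(1, 2408))), 552), 37824), -1)) = Mul(-69058, Pow(Mul(Add(Add(Mul(1603, Rational(-1, 23793)), Rational(7087, 1204)), 552), 37824), -1)) = Mul(-69058, Pow(Mul(Add(Add(Rational(-229, 3399), Rational(7087, 1204)), 552), 37824), -1)) = Mul(-69058, Pow(Mul(Add(Rational(23812997, 4092396), 552), 37824), -1)) = Mul(-69058, Pow(Mul(Rational(2282815589, 4092396), 37824), -1)) = Mul(-69058, Pow(Rational(7195434736528, 341033), -1)) = Mul(-69058, Rational(341033, 7195434736528)) = Rational(-11775528457, 3597717368264)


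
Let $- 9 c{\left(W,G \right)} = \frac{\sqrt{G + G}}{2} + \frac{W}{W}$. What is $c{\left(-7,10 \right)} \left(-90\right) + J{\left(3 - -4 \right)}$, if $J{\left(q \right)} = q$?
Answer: $17 + 10 \sqrt{5} \approx 39.361$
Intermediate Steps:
$c{\left(W,G \right)} = - \frac{1}{9} - \frac{\sqrt{2} \sqrt{G}}{18}$ ($c{\left(W,G \right)} = - \frac{\frac{\sqrt{G + G}}{2} + \frac{W}{W}}{9} = - \frac{\sqrt{2 G} \frac{1}{2} + 1}{9} = - \frac{\sqrt{2} \sqrt{G} \frac{1}{2} + 1}{9} = - \frac{\frac{\sqrt{2} \sqrt{G}}{2} + 1}{9} = - \frac{1 + \frac{\sqrt{2} \sqrt{G}}{2}}{9} = - \frac{1}{9} - \frac{\sqrt{2} \sqrt{G}}{18}$)
$c{\left(-7,10 \right)} \left(-90\right) + J{\left(3 - -4 \right)} = \left(- \frac{1}{9} - \frac{\sqrt{2} \sqrt{10}}{18}\right) \left(-90\right) + \left(3 - -4\right) = \left(- \frac{1}{9} - \frac{\sqrt{5}}{9}\right) \left(-90\right) + \left(3 + 4\right) = \left(10 + 10 \sqrt{5}\right) + 7 = 17 + 10 \sqrt{5}$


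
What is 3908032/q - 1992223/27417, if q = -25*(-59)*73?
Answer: -107366098181/2952125475 ≈ -36.369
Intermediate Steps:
q = 107675 (q = 1475*73 = 107675)
3908032/q - 1992223/27417 = 3908032/107675 - 1992223/27417 = -107366098181/2952125475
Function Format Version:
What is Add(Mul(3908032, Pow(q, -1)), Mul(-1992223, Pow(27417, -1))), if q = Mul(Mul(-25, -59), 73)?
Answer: Rational(-107366098181, 2952125475) ≈ -36.369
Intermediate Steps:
q = 107675 (q = Mul(1475, 73) = 107675)
Add(Mul(3908032, Pow(q, -1)), Mul(-1992223, Pow(27417, -1))) = Add(Mul(3908032, Pow(107675, -1)), Mul(-1992223, Pow(27417, -1))) = Add(Mul(3908032, Rational(1, 107675)), Mul(-1992223, Rational(1, 27417))) = Add(Rational(3908032, 107675), Rational(-1992223, 27417)) = Rational(-107366098181, 2952125475)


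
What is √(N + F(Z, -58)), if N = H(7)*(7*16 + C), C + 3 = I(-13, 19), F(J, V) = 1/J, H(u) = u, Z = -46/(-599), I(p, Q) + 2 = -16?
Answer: √1375446/46 ≈ 25.496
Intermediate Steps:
I(p, Q) = -18 (I(p, Q) = -2 - 16 = -18)
Z = 46/599 (Z = -46*(-1/599) = 46/599 ≈ 0.076795)
C = -21 (C = -3 - 18 = -21)
N = 637 (N = 7*(7*16 - 21) = 7*(112 - 21) = 7*91 = 637)
√(N + F(Z, -58)) = √(637 + 1/(46/599)) = √(637 + 599/46) = √(29901/46) = √1375446/46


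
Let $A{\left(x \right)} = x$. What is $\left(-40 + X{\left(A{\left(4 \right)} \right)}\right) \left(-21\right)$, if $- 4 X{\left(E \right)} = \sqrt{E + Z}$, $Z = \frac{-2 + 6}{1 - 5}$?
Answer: $840 + \frac{21 \sqrt{3}}{4} \approx 849.09$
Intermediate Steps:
$Z = -1$ ($Z = \frac{4}{-4} = 4 \left(- \frac{1}{4}\right) = -1$)
$X{\left(E \right)} = - \frac{\sqrt{-1 + E}}{4}$ ($X{\left(E \right)} = - \frac{\sqrt{E - 1}}{4} = - \frac{\sqrt{-1 + E}}{4}$)
$\left(-40 + X{\left(A{\left(4 \right)} \right)}\right) \left(-21\right) = \left(-40 - \frac{\sqrt{-1 + 4}}{4}\right) \left(-21\right) = \left(-40 - \frac{\sqrt{3}}{4}\right) \left(-21\right) = 840 + \frac{21 \sqrt{3}}{4}$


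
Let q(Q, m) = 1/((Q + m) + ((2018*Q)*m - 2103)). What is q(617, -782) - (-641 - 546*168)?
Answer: 89937400854039/973675160 ≈ 92369.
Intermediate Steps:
q(Q, m) = 1/(-2103 + Q + m + 2018*Q*m) (q(Q, m) = 1/((Q + m) + (2018*Q*m - 2103)) = 1/((Q + m) + (-2103 + 2018*Q*m)) = 1/(-2103 + Q + m + 2018*Q*m))
q(617, -782) - (-641 - 546*168) = 1/(-2103 + 617 - 782 + 2018*617*(-782)) - (-641 - 546*168) = 1/(-2103 + 617 - 782 - 973672892) - (-641 - 91728) = 1/(-973675160) - 1*(-92369) = -1/973675160 + 92369 = 89937400854039/973675160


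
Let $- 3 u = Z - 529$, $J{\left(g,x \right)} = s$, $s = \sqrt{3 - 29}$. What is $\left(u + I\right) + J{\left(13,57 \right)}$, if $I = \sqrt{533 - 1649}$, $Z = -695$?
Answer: $408 + i \sqrt{26} + 6 i \sqrt{31} \approx 408.0 + 38.506 i$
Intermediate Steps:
$s = i \sqrt{26}$ ($s = \sqrt{-26} = i \sqrt{26} \approx 5.099 i$)
$J{\left(g,x \right)} = i \sqrt{26}$
$I = 6 i \sqrt{31}$ ($I = \sqrt{-1116} = 6 i \sqrt{31} \approx 33.407 i$)
$u = 408$ ($u = - \frac{-695 - 529}{3} = \left(- \frac{1}{3}\right) \left(-1224\right) = 408$)
$\left(u + I\right) + J{\left(13,57 \right)} = \left(408 + 6 i \sqrt{31}\right) + i \sqrt{26} = 408 + i \sqrt{26} + 6 i \sqrt{31}$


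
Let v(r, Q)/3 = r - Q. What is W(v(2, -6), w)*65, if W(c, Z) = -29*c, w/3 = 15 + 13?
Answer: -45240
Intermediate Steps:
w = 84 (w = 3*(15 + 13) = 3*28 = 84)
v(r, Q) = -3*Q + 3*r (v(r, Q) = 3*(r - Q) = -3*Q + 3*r)
W(v(2, -6), w)*65 = -29*(-3*(-6) + 3*2)*65 = -29*(18 + 6)*65 = -29*24*65 = -696*65 = -45240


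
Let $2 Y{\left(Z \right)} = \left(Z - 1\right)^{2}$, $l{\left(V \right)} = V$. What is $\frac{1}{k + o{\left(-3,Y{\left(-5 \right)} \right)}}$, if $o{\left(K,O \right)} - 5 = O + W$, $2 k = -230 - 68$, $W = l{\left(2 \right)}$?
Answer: $- \frac{1}{124} \approx -0.0080645$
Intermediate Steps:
$W = 2$
$Y{\left(Z \right)} = \frac{\left(-1 + Z\right)^{2}}{2}$ ($Y{\left(Z \right)} = \frac{\left(Z - 1\right)^{2}}{2} = \frac{\left(-1 + Z\right)^{2}}{2}$)
$k = -149$ ($k = \frac{-230 - 68}{2} = \frac{1}{2} \left(-298\right) = -149$)
$o{\left(K,O \right)} = 7 + O$ ($o{\left(K,O \right)} = 5 + \left(O + 2\right) = 5 + \left(2 + O\right) = 7 + O$)
$\frac{1}{k + o{\left(-3,Y{\left(-5 \right)} \right)}} = \frac{1}{-149 + \left(7 + \frac{\left(-1 - 5\right)^{2}}{2}\right)} = \frac{1}{-149 + \left(7 + \frac{\left(-6\right)^{2}}{2}\right)} = \frac{1}{-149 + \left(7 + \frac{1}{2} \cdot 36\right)} = \frac{1}{-149 + \left(7 + 18\right)} = \frac{1}{-149 + 25} = \frac{1}{-124} = - \frac{1}{124}$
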